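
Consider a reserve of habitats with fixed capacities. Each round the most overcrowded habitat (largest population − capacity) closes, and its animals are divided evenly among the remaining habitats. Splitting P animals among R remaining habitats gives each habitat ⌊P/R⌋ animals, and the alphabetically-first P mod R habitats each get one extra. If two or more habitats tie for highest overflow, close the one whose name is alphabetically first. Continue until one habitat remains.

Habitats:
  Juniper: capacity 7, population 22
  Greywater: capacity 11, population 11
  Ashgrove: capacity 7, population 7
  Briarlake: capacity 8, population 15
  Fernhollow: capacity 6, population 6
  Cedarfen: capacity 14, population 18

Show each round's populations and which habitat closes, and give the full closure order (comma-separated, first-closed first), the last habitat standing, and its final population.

Closure order: Juniper, Briarlake, Cedarfen, Ashgrove, Fernhollow
Last habitat: Greywater with 79 animals

Round 1: Ashgrove=7 Briarlake=15 Cedarfen=18 Fernhollow=6 Greywater=11 Juniper=22 → close Juniper (overflow 15)
  22÷5 = 4 each, +1 to first 2
Round 2: Ashgrove=12 Briarlake=20 Cedarfen=22 Fernhollow=10 Greywater=15 → close Briarlake (overflow 12)
  20÷4 = 5 each, +1 to first 0
Round 3: Ashgrove=17 Cedarfen=27 Fernhollow=15 Greywater=20 → close Cedarfen (overflow 13)
  27÷3 = 9 each, +1 to first 0
Round 4: Ashgrove=26 Fernhollow=24 Greywater=29 → close Ashgrove (overflow 19)
  26÷2 = 13 each, +1 to first 0
Round 5: Fernhollow=37 Greywater=42 → close Fernhollow (overflow 31)
  37÷1 = 37 each, +1 to first 0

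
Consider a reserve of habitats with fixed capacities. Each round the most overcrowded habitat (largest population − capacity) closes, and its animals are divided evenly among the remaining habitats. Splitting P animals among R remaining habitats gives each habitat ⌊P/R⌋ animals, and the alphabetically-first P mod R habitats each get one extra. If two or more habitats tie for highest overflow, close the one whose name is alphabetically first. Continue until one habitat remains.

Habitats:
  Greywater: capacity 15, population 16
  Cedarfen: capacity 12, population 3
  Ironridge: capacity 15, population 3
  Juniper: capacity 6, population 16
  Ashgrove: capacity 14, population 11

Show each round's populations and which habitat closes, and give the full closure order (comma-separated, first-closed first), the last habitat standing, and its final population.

Round 1: Ashgrove=11 Cedarfen=3 Greywater=16 Ironridge=3 Juniper=16 → close Juniper (overflow 10)
  16÷4 = 4 each, +1 to first 0
Round 2: Ashgrove=15 Cedarfen=7 Greywater=20 Ironridge=7 → close Greywater (overflow 5)
  20÷3 = 6 each, +1 to first 2
Round 3: Ashgrove=22 Cedarfen=14 Ironridge=13 → close Ashgrove (overflow 8)
  22÷2 = 11 each, +1 to first 0
Round 4: Cedarfen=25 Ironridge=24 → close Cedarfen (overflow 13)
  25÷1 = 25 each, +1 to first 0

Closure order: Juniper, Greywater, Ashgrove, Cedarfen
Last habitat: Ironridge with 49 animals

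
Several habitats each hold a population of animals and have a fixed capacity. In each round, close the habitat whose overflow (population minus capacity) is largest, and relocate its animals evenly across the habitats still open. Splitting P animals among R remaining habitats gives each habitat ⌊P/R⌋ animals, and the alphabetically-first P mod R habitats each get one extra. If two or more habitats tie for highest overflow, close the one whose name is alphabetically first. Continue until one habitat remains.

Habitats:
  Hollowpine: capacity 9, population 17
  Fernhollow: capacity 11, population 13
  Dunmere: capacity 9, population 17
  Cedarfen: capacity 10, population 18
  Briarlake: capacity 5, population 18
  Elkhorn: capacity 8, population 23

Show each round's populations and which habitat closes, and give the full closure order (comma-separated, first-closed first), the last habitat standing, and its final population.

Round 1: Briarlake=18 Cedarfen=18 Dunmere=17 Elkhorn=23 Fernhollow=13 Hollowpine=17 → close Elkhorn (overflow 15)
  23÷5 = 4 each, +1 to first 3
Round 2: Briarlake=23 Cedarfen=23 Dunmere=22 Fernhollow=17 Hollowpine=21 → close Briarlake (overflow 18)
  23÷4 = 5 each, +1 to first 3
Round 3: Cedarfen=29 Dunmere=28 Fernhollow=23 Hollowpine=26 → close Cedarfen (overflow 19)
  29÷3 = 9 each, +1 to first 2
Round 4: Dunmere=38 Fernhollow=33 Hollowpine=35 → close Dunmere (overflow 29)
  38÷2 = 19 each, +1 to first 0
Round 5: Fernhollow=52 Hollowpine=54 → close Hollowpine (overflow 45)
  54÷1 = 54 each, +1 to first 0

Closure order: Elkhorn, Briarlake, Cedarfen, Dunmere, Hollowpine
Last habitat: Fernhollow with 106 animals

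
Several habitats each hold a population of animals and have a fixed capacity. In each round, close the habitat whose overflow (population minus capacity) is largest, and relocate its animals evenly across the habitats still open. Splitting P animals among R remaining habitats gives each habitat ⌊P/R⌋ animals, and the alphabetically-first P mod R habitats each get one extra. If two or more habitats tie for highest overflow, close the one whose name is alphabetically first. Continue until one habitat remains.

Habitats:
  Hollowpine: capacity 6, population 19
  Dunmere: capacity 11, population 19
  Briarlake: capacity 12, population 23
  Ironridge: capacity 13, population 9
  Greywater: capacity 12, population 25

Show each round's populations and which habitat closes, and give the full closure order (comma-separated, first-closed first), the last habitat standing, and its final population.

Closure order: Greywater, Hollowpine, Briarlake, Dunmere
Last habitat: Ironridge with 95 animals

Round 1: Briarlake=23 Dunmere=19 Greywater=25 Hollowpine=19 Ironridge=9 → close Greywater (overflow 13)
  25÷4 = 6 each, +1 to first 1
Round 2: Briarlake=30 Dunmere=25 Hollowpine=25 Ironridge=15 → close Hollowpine (overflow 19)
  25÷3 = 8 each, +1 to first 1
Round 3: Briarlake=39 Dunmere=33 Ironridge=23 → close Briarlake (overflow 27)
  39÷2 = 19 each, +1 to first 1
Round 4: Dunmere=53 Ironridge=42 → close Dunmere (overflow 42)
  53÷1 = 53 each, +1 to first 0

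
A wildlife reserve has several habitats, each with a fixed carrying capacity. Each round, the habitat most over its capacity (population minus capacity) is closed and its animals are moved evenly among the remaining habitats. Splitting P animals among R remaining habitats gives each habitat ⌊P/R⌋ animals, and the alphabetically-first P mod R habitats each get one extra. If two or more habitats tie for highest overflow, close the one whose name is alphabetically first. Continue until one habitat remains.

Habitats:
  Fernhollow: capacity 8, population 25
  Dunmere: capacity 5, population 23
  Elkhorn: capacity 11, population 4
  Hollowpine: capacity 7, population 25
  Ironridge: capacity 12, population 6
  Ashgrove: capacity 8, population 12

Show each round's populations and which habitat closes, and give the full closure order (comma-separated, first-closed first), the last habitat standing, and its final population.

Closure order: Dunmere, Fernhollow, Hollowpine, Ashgrove, Elkhorn
Last habitat: Ironridge with 95 animals

Round 1: Ashgrove=12 Dunmere=23 Elkhorn=4 Fernhollow=25 Hollowpine=25 Ironridge=6 → close Dunmere (overflow 18)
  23÷5 = 4 each, +1 to first 3
Round 2: Ashgrove=17 Elkhorn=9 Fernhollow=30 Hollowpine=29 Ironridge=10 → close Fernhollow (overflow 22)
  30÷4 = 7 each, +1 to first 2
Round 3: Ashgrove=25 Elkhorn=17 Hollowpine=36 Ironridge=17 → close Hollowpine (overflow 29)
  36÷3 = 12 each, +1 to first 0
Round 4: Ashgrove=37 Elkhorn=29 Ironridge=29 → close Ashgrove (overflow 29)
  37÷2 = 18 each, +1 to first 1
Round 5: Elkhorn=48 Ironridge=47 → close Elkhorn (overflow 37)
  48÷1 = 48 each, +1 to first 0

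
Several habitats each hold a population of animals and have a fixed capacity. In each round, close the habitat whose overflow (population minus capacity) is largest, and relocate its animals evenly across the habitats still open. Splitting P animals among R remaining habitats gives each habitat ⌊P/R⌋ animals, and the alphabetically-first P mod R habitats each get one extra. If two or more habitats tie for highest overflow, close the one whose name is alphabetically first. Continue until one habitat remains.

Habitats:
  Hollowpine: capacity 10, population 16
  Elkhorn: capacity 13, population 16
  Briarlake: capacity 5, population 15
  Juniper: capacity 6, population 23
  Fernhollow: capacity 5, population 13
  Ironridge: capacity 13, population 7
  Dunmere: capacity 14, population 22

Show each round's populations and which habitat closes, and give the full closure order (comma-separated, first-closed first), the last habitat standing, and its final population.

Closure order: Juniper, Briarlake, Dunmere, Fernhollow, Hollowpine, Elkhorn
Last habitat: Ironridge with 112 animals

Round 1: Briarlake=15 Dunmere=22 Elkhorn=16 Fernhollow=13 Hollowpine=16 Ironridge=7 Juniper=23 → close Juniper (overflow 17)
  23÷6 = 3 each, +1 to first 5
Round 2: Briarlake=19 Dunmere=26 Elkhorn=20 Fernhollow=17 Hollowpine=20 Ironridge=10 → close Briarlake (overflow 14)
  19÷5 = 3 each, +1 to first 4
Round 3: Dunmere=30 Elkhorn=24 Fernhollow=21 Hollowpine=24 Ironridge=13 → close Dunmere (overflow 16)
  30÷4 = 7 each, +1 to first 2
Round 4: Elkhorn=32 Fernhollow=29 Hollowpine=31 Ironridge=20 → close Fernhollow (overflow 24)
  29÷3 = 9 each, +1 to first 2
Round 5: Elkhorn=42 Hollowpine=41 Ironridge=29 → close Hollowpine (overflow 31)
  41÷2 = 20 each, +1 to first 1
Round 6: Elkhorn=63 Ironridge=49 → close Elkhorn (overflow 50)
  63÷1 = 63 each, +1 to first 0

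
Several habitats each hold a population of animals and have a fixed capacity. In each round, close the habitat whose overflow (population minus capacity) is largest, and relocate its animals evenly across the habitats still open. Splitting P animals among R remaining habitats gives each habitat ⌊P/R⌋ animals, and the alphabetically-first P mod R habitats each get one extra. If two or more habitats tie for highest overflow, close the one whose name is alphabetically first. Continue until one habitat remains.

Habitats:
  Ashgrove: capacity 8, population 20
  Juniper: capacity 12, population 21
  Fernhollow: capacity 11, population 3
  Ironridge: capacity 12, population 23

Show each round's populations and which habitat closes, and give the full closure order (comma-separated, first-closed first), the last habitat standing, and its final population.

Closure order: Ashgrove, Ironridge, Juniper
Last habitat: Fernhollow with 67 animals

Round 1: Ashgrove=20 Fernhollow=3 Ironridge=23 Juniper=21 → close Ashgrove (overflow 12)
  20÷3 = 6 each, +1 to first 2
Round 2: Fernhollow=10 Ironridge=30 Juniper=27 → close Ironridge (overflow 18)
  30÷2 = 15 each, +1 to first 0
Round 3: Fernhollow=25 Juniper=42 → close Juniper (overflow 30)
  42÷1 = 42 each, +1 to first 0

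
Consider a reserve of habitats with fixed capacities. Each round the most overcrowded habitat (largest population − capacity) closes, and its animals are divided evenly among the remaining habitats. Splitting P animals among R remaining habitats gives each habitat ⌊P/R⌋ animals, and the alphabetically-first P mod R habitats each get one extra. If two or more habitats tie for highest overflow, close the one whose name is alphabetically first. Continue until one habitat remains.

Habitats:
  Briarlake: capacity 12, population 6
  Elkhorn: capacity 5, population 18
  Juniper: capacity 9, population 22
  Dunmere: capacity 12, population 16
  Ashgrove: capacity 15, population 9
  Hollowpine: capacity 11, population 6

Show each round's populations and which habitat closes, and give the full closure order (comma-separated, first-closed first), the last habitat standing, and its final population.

Round 1: Ashgrove=9 Briarlake=6 Dunmere=16 Elkhorn=18 Hollowpine=6 Juniper=22 → close Elkhorn (overflow 13)
  18÷5 = 3 each, +1 to first 3
Round 2: Ashgrove=13 Briarlake=10 Dunmere=20 Hollowpine=9 Juniper=25 → close Juniper (overflow 16)
  25÷4 = 6 each, +1 to first 1
Round 3: Ashgrove=20 Briarlake=16 Dunmere=26 Hollowpine=15 → close Dunmere (overflow 14)
  26÷3 = 8 each, +1 to first 2
Round 4: Ashgrove=29 Briarlake=25 Hollowpine=23 → close Ashgrove (overflow 14)
  29÷2 = 14 each, +1 to first 1
Round 5: Briarlake=40 Hollowpine=37 → close Briarlake (overflow 28)
  40÷1 = 40 each, +1 to first 0

Closure order: Elkhorn, Juniper, Dunmere, Ashgrove, Briarlake
Last habitat: Hollowpine with 77 animals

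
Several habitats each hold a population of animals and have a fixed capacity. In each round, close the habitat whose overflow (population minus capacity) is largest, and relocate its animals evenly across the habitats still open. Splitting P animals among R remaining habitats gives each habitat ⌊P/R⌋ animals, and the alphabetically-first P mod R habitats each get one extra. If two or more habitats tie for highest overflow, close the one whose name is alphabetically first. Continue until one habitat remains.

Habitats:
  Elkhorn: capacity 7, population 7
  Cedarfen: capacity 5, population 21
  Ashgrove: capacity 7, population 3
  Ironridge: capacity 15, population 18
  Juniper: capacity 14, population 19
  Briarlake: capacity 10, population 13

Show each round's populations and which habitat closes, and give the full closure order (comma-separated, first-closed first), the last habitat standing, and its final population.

Round 1: Ashgrove=3 Briarlake=13 Cedarfen=21 Elkhorn=7 Ironridge=18 Juniper=19 → close Cedarfen (overflow 16)
  21÷5 = 4 each, +1 to first 1
Round 2: Ashgrove=8 Briarlake=17 Elkhorn=11 Ironridge=22 Juniper=23 → close Juniper (overflow 9)
  23÷4 = 5 each, +1 to first 3
Round 3: Ashgrove=14 Briarlake=23 Elkhorn=17 Ironridge=27 → close Briarlake (overflow 13)
  23÷3 = 7 each, +1 to first 2
Round 4: Ashgrove=22 Elkhorn=25 Ironridge=34 → close Ironridge (overflow 19)
  34÷2 = 17 each, +1 to first 0
Round 5: Ashgrove=39 Elkhorn=42 → close Elkhorn (overflow 35)
  42÷1 = 42 each, +1 to first 0

Closure order: Cedarfen, Juniper, Briarlake, Ironridge, Elkhorn
Last habitat: Ashgrove with 81 animals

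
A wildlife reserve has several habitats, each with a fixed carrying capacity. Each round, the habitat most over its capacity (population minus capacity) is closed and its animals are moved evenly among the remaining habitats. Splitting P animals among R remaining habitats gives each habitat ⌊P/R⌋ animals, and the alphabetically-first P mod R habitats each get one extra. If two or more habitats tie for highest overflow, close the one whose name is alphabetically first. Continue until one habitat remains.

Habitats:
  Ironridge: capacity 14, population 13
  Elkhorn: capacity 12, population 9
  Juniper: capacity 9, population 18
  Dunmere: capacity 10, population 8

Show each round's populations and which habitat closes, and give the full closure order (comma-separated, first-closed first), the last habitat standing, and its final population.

Closure order: Juniper, Ironridge, Dunmere
Last habitat: Elkhorn with 48 animals

Round 1: Dunmere=8 Elkhorn=9 Ironridge=13 Juniper=18 → close Juniper (overflow 9)
  18÷3 = 6 each, +1 to first 0
Round 2: Dunmere=14 Elkhorn=15 Ironridge=19 → close Ironridge (overflow 5)
  19÷2 = 9 each, +1 to first 1
Round 3: Dunmere=24 Elkhorn=24 → close Dunmere (overflow 14)
  24÷1 = 24 each, +1 to first 0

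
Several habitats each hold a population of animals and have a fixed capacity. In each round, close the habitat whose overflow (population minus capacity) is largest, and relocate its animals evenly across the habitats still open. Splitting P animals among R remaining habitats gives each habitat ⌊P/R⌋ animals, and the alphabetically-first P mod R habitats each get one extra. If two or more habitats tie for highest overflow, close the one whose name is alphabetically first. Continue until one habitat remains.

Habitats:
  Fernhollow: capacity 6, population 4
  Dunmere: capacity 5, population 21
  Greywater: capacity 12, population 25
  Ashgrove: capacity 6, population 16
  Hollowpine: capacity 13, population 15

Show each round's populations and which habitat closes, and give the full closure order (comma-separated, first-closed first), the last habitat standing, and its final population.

Round 1: Ashgrove=16 Dunmere=21 Fernhollow=4 Greywater=25 Hollowpine=15 → close Dunmere (overflow 16)
  21÷4 = 5 each, +1 to first 1
Round 2: Ashgrove=22 Fernhollow=9 Greywater=30 Hollowpine=20 → close Greywater (overflow 18)
  30÷3 = 10 each, +1 to first 0
Round 3: Ashgrove=32 Fernhollow=19 Hollowpine=30 → close Ashgrove (overflow 26)
  32÷2 = 16 each, +1 to first 0
Round 4: Fernhollow=35 Hollowpine=46 → close Hollowpine (overflow 33)
  46÷1 = 46 each, +1 to first 0

Closure order: Dunmere, Greywater, Ashgrove, Hollowpine
Last habitat: Fernhollow with 81 animals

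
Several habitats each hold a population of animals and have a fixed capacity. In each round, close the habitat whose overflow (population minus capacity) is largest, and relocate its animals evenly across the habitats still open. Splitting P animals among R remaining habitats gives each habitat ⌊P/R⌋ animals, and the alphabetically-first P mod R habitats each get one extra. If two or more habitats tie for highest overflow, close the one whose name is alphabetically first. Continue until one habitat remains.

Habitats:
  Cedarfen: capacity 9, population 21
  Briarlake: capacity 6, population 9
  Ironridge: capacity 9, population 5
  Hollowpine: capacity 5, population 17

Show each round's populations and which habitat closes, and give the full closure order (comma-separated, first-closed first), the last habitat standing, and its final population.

Round 1: Briarlake=9 Cedarfen=21 Hollowpine=17 Ironridge=5 → close Cedarfen (overflow 12)
  21÷3 = 7 each, +1 to first 0
Round 2: Briarlake=16 Hollowpine=24 Ironridge=12 → close Hollowpine (overflow 19)
  24÷2 = 12 each, +1 to first 0
Round 3: Briarlake=28 Ironridge=24 → close Briarlake (overflow 22)
  28÷1 = 28 each, +1 to first 0

Closure order: Cedarfen, Hollowpine, Briarlake
Last habitat: Ironridge with 52 animals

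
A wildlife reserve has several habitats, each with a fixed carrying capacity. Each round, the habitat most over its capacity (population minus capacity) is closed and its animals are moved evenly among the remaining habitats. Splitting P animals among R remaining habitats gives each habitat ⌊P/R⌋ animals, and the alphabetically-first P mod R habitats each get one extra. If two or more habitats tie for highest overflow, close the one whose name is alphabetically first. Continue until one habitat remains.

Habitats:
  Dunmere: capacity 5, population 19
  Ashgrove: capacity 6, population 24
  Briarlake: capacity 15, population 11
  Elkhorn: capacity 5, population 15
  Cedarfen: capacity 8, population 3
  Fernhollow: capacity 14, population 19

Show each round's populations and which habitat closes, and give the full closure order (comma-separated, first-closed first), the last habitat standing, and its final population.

Round 1: Ashgrove=24 Briarlake=11 Cedarfen=3 Dunmere=19 Elkhorn=15 Fernhollow=19 → close Ashgrove (overflow 18)
  24÷5 = 4 each, +1 to first 4
Round 2: Briarlake=16 Cedarfen=8 Dunmere=24 Elkhorn=20 Fernhollow=23 → close Dunmere (overflow 19)
  24÷4 = 6 each, +1 to first 0
Round 3: Briarlake=22 Cedarfen=14 Elkhorn=26 Fernhollow=29 → close Elkhorn (overflow 21)
  26÷3 = 8 each, +1 to first 2
Round 4: Briarlake=31 Cedarfen=23 Fernhollow=37 → close Fernhollow (overflow 23)
  37÷2 = 18 each, +1 to first 1
Round 5: Briarlake=50 Cedarfen=41 → close Briarlake (overflow 35)
  50÷1 = 50 each, +1 to first 0

Closure order: Ashgrove, Dunmere, Elkhorn, Fernhollow, Briarlake
Last habitat: Cedarfen with 91 animals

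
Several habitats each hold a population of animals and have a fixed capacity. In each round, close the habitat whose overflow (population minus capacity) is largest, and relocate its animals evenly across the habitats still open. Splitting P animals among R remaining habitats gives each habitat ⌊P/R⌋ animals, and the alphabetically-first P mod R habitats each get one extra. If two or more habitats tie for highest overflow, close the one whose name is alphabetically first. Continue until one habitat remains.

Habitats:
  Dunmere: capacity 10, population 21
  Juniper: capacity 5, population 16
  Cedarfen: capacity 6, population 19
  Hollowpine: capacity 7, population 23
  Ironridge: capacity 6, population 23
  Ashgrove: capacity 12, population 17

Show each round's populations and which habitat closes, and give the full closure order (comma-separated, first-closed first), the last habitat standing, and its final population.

Round 1: Ashgrove=17 Cedarfen=19 Dunmere=21 Hollowpine=23 Ironridge=23 Juniper=16 → close Ironridge (overflow 17)
  23÷5 = 4 each, +1 to first 3
Round 2: Ashgrove=22 Cedarfen=24 Dunmere=26 Hollowpine=27 Juniper=20 → close Hollowpine (overflow 20)
  27÷4 = 6 each, +1 to first 3
Round 3: Ashgrove=29 Cedarfen=31 Dunmere=33 Juniper=26 → close Cedarfen (overflow 25)
  31÷3 = 10 each, +1 to first 1
Round 4: Ashgrove=40 Dunmere=43 Juniper=36 → close Dunmere (overflow 33)
  43÷2 = 21 each, +1 to first 1
Round 5: Ashgrove=62 Juniper=57 → close Juniper (overflow 52)
  57÷1 = 57 each, +1 to first 0

Closure order: Ironridge, Hollowpine, Cedarfen, Dunmere, Juniper
Last habitat: Ashgrove with 119 animals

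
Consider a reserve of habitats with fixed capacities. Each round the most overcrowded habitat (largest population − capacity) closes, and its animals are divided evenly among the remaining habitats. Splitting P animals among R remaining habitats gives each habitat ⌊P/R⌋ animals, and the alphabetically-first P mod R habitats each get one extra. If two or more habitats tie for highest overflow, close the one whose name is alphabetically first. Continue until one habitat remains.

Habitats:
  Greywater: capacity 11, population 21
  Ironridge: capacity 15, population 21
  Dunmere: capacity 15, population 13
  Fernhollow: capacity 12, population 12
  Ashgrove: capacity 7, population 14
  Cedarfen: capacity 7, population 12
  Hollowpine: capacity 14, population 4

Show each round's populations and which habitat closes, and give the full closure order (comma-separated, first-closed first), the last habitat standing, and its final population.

Round 1: Ashgrove=14 Cedarfen=12 Dunmere=13 Fernhollow=12 Greywater=21 Hollowpine=4 Ironridge=21 → close Greywater (overflow 10)
  21÷6 = 3 each, +1 to first 3
Round 2: Ashgrove=18 Cedarfen=16 Dunmere=17 Fernhollow=15 Hollowpine=7 Ironridge=24 → close Ashgrove (overflow 11)
  18÷5 = 3 each, +1 to first 3
Round 3: Cedarfen=20 Dunmere=21 Fernhollow=19 Hollowpine=10 Ironridge=27 → close Cedarfen (overflow 13)
  20÷4 = 5 each, +1 to first 0
Round 4: Dunmere=26 Fernhollow=24 Hollowpine=15 Ironridge=32 → close Ironridge (overflow 17)
  32÷3 = 10 each, +1 to first 2
Round 5: Dunmere=37 Fernhollow=35 Hollowpine=25 → close Fernhollow (overflow 23)
  35÷2 = 17 each, +1 to first 1
Round 6: Dunmere=55 Hollowpine=42 → close Dunmere (overflow 40)
  55÷1 = 55 each, +1 to first 0

Closure order: Greywater, Ashgrove, Cedarfen, Ironridge, Fernhollow, Dunmere
Last habitat: Hollowpine with 97 animals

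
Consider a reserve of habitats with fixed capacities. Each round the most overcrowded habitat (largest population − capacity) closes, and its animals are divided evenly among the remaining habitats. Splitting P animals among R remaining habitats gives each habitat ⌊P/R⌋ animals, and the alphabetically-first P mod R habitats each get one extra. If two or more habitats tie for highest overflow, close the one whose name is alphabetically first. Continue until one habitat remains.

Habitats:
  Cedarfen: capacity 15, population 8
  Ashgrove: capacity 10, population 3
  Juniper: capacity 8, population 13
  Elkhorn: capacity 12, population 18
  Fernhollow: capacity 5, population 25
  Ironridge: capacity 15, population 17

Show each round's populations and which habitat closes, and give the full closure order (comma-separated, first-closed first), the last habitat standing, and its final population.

Closure order: Fernhollow, Elkhorn, Juniper, Ironridge, Ashgrove
Last habitat: Cedarfen with 84 animals

Round 1: Ashgrove=3 Cedarfen=8 Elkhorn=18 Fernhollow=25 Ironridge=17 Juniper=13 → close Fernhollow (overflow 20)
  25÷5 = 5 each, +1 to first 0
Round 2: Ashgrove=8 Cedarfen=13 Elkhorn=23 Ironridge=22 Juniper=18 → close Elkhorn (overflow 11)
  23÷4 = 5 each, +1 to first 3
Round 3: Ashgrove=14 Cedarfen=19 Ironridge=28 Juniper=23 → close Juniper (overflow 15)
  23÷3 = 7 each, +1 to first 2
Round 4: Ashgrove=22 Cedarfen=27 Ironridge=35 → close Ironridge (overflow 20)
  35÷2 = 17 each, +1 to first 1
Round 5: Ashgrove=40 Cedarfen=44 → close Ashgrove (overflow 30)
  40÷1 = 40 each, +1 to first 0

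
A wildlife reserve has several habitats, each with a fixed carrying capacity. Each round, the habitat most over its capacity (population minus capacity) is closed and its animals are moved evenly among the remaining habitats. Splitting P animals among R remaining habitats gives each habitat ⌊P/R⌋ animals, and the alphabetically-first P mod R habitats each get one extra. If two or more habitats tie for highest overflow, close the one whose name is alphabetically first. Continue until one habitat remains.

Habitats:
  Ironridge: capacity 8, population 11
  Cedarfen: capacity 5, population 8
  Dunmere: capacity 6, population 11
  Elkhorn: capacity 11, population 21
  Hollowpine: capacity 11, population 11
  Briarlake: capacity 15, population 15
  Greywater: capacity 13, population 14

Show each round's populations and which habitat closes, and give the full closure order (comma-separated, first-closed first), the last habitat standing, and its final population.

Round 1: Briarlake=15 Cedarfen=8 Dunmere=11 Elkhorn=21 Greywater=14 Hollowpine=11 Ironridge=11 → close Elkhorn (overflow 10)
  21÷6 = 3 each, +1 to first 3
Round 2: Briarlake=19 Cedarfen=12 Dunmere=15 Greywater=17 Hollowpine=14 Ironridge=14 → close Dunmere (overflow 9)
  15÷5 = 3 each, +1 to first 0
Round 3: Briarlake=22 Cedarfen=15 Greywater=20 Hollowpine=17 Ironridge=17 → close Cedarfen (overflow 10)
  15÷4 = 3 each, +1 to first 3
Round 4: Briarlake=26 Greywater=24 Hollowpine=21 Ironridge=20 → close Ironridge (overflow 12)
  20÷3 = 6 each, +1 to first 2
Round 5: Briarlake=33 Greywater=31 Hollowpine=27 → close Briarlake (overflow 18)
  33÷2 = 16 each, +1 to first 1
Round 6: Greywater=48 Hollowpine=43 → close Greywater (overflow 35)
  48÷1 = 48 each, +1 to first 0

Closure order: Elkhorn, Dunmere, Cedarfen, Ironridge, Briarlake, Greywater
Last habitat: Hollowpine with 91 animals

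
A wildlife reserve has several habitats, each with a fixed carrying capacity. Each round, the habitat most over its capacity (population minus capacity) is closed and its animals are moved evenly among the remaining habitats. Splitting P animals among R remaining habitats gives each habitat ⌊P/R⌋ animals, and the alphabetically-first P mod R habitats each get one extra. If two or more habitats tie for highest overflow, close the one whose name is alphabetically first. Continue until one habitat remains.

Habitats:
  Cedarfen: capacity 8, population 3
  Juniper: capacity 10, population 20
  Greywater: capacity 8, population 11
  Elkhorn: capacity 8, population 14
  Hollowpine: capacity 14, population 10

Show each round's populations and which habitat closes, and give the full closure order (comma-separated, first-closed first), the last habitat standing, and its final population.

Closure order: Juniper, Elkhorn, Greywater, Cedarfen
Last habitat: Hollowpine with 58 animals

Round 1: Cedarfen=3 Elkhorn=14 Greywater=11 Hollowpine=10 Juniper=20 → close Juniper (overflow 10)
  20÷4 = 5 each, +1 to first 0
Round 2: Cedarfen=8 Elkhorn=19 Greywater=16 Hollowpine=15 → close Elkhorn (overflow 11)
  19÷3 = 6 each, +1 to first 1
Round 3: Cedarfen=15 Greywater=22 Hollowpine=21 → close Greywater (overflow 14)
  22÷2 = 11 each, +1 to first 0
Round 4: Cedarfen=26 Hollowpine=32 → close Cedarfen (overflow 18)
  26÷1 = 26 each, +1 to first 0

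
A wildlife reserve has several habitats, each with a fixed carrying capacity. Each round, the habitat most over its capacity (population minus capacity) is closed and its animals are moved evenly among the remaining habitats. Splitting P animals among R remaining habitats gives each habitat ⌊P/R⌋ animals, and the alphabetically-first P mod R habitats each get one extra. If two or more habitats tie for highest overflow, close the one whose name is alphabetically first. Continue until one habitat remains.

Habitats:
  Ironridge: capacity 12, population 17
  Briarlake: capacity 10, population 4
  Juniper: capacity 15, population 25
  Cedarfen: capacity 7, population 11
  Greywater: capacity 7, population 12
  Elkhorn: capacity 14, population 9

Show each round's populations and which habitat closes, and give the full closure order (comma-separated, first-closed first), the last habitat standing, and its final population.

Round 1: Briarlake=4 Cedarfen=11 Elkhorn=9 Greywater=12 Ironridge=17 Juniper=25 → close Juniper (overflow 10)
  25÷5 = 5 each, +1 to first 0
Round 2: Briarlake=9 Cedarfen=16 Elkhorn=14 Greywater=17 Ironridge=22 → close Greywater (overflow 10)
  17÷4 = 4 each, +1 to first 1
Round 3: Briarlake=14 Cedarfen=20 Elkhorn=18 Ironridge=26 → close Ironridge (overflow 14)
  26÷3 = 8 each, +1 to first 2
Round 4: Briarlake=23 Cedarfen=29 Elkhorn=26 → close Cedarfen (overflow 22)
  29÷2 = 14 each, +1 to first 1
Round 5: Briarlake=38 Elkhorn=40 → close Briarlake (overflow 28)
  38÷1 = 38 each, +1 to first 0

Closure order: Juniper, Greywater, Ironridge, Cedarfen, Briarlake
Last habitat: Elkhorn with 78 animals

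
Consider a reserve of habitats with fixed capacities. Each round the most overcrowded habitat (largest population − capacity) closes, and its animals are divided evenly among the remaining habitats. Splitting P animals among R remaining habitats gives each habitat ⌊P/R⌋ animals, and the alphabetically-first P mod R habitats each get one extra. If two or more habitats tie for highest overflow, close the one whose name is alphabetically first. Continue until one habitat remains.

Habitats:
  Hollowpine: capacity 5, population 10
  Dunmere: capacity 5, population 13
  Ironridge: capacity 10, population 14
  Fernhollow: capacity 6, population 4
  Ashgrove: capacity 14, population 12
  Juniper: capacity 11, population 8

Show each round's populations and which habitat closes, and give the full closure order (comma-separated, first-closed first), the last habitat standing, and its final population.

Round 1: Ashgrove=12 Dunmere=13 Fernhollow=4 Hollowpine=10 Ironridge=14 Juniper=8 → close Dunmere (overflow 8)
  13÷5 = 2 each, +1 to first 3
Round 2: Ashgrove=15 Fernhollow=7 Hollowpine=13 Ironridge=16 Juniper=10 → close Hollowpine (overflow 8)
  13÷4 = 3 each, +1 to first 1
Round 3: Ashgrove=19 Fernhollow=10 Ironridge=19 Juniper=13 → close Ironridge (overflow 9)
  19÷3 = 6 each, +1 to first 1
Round 4: Ashgrove=26 Fernhollow=16 Juniper=19 → close Ashgrove (overflow 12)
  26÷2 = 13 each, +1 to first 0
Round 5: Fernhollow=29 Juniper=32 → close Fernhollow (overflow 23)
  29÷1 = 29 each, +1 to first 0

Closure order: Dunmere, Hollowpine, Ironridge, Ashgrove, Fernhollow
Last habitat: Juniper with 61 animals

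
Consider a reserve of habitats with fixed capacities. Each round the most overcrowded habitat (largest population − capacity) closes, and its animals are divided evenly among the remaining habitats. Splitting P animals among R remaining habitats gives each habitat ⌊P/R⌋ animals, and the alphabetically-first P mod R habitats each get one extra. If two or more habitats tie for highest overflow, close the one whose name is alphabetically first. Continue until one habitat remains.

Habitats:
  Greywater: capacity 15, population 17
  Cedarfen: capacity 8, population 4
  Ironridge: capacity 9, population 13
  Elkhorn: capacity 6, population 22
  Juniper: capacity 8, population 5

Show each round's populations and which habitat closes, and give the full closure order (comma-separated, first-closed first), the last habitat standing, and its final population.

Closure order: Elkhorn, Ironridge, Greywater, Cedarfen
Last habitat: Juniper with 61 animals

Round 1: Cedarfen=4 Elkhorn=22 Greywater=17 Ironridge=13 Juniper=5 → close Elkhorn (overflow 16)
  22÷4 = 5 each, +1 to first 2
Round 2: Cedarfen=10 Greywater=23 Ironridge=18 Juniper=10 → close Ironridge (overflow 9)
  18÷3 = 6 each, +1 to first 0
Round 3: Cedarfen=16 Greywater=29 Juniper=16 → close Greywater (overflow 14)
  29÷2 = 14 each, +1 to first 1
Round 4: Cedarfen=31 Juniper=30 → close Cedarfen (overflow 23)
  31÷1 = 31 each, +1 to first 0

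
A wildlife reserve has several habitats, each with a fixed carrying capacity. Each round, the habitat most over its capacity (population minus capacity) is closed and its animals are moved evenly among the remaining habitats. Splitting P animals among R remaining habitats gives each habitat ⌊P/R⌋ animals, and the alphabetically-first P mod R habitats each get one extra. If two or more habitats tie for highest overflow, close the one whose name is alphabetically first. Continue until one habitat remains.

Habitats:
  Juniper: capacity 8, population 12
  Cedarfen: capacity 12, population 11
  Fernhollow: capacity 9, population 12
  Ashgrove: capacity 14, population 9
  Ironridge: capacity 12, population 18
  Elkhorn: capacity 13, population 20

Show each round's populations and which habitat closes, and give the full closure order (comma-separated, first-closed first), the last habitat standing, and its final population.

Closure order: Elkhorn, Ironridge, Juniper, Fernhollow, Cedarfen
Last habitat: Ashgrove with 82 animals

Round 1: Ashgrove=9 Cedarfen=11 Elkhorn=20 Fernhollow=12 Ironridge=18 Juniper=12 → close Elkhorn (overflow 7)
  20÷5 = 4 each, +1 to first 0
Round 2: Ashgrove=13 Cedarfen=15 Fernhollow=16 Ironridge=22 Juniper=16 → close Ironridge (overflow 10)
  22÷4 = 5 each, +1 to first 2
Round 3: Ashgrove=19 Cedarfen=21 Fernhollow=21 Juniper=21 → close Juniper (overflow 13)
  21÷3 = 7 each, +1 to first 0
Round 4: Ashgrove=26 Cedarfen=28 Fernhollow=28 → close Fernhollow (overflow 19)
  28÷2 = 14 each, +1 to first 0
Round 5: Ashgrove=40 Cedarfen=42 → close Cedarfen (overflow 30)
  42÷1 = 42 each, +1 to first 0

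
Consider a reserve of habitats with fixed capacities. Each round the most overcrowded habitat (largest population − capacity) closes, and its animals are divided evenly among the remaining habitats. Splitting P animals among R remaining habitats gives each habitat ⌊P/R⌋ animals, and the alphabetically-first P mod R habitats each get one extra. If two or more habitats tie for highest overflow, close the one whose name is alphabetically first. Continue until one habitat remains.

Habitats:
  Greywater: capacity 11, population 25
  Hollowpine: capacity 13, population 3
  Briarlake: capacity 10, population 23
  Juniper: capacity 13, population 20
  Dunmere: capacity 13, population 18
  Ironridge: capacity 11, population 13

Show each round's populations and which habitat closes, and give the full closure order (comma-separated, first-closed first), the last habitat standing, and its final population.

Closure order: Greywater, Briarlake, Juniper, Dunmere, Ironridge
Last habitat: Hollowpine with 102 animals

Round 1: Briarlake=23 Dunmere=18 Greywater=25 Hollowpine=3 Ironridge=13 Juniper=20 → close Greywater (overflow 14)
  25÷5 = 5 each, +1 to first 0
Round 2: Briarlake=28 Dunmere=23 Hollowpine=8 Ironridge=18 Juniper=25 → close Briarlake (overflow 18)
  28÷4 = 7 each, +1 to first 0
Round 3: Dunmere=30 Hollowpine=15 Ironridge=25 Juniper=32 → close Juniper (overflow 19)
  32÷3 = 10 each, +1 to first 2
Round 4: Dunmere=41 Hollowpine=26 Ironridge=35 → close Dunmere (overflow 28)
  41÷2 = 20 each, +1 to first 1
Round 5: Hollowpine=47 Ironridge=55 → close Ironridge (overflow 44)
  55÷1 = 55 each, +1 to first 0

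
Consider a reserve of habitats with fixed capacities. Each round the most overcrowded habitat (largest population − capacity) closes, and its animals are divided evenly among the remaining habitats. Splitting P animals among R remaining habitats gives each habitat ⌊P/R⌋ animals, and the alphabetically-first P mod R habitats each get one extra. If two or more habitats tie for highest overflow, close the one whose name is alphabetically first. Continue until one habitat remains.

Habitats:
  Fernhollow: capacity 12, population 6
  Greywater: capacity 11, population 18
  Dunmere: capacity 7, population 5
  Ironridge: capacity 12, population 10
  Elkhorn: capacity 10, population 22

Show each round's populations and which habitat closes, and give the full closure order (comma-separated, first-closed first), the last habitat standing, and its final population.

Closure order: Elkhorn, Greywater, Dunmere, Ironridge
Last habitat: Fernhollow with 61 animals

Round 1: Dunmere=5 Elkhorn=22 Fernhollow=6 Greywater=18 Ironridge=10 → close Elkhorn (overflow 12)
  22÷4 = 5 each, +1 to first 2
Round 2: Dunmere=11 Fernhollow=12 Greywater=23 Ironridge=15 → close Greywater (overflow 12)
  23÷3 = 7 each, +1 to first 2
Round 3: Dunmere=19 Fernhollow=20 Ironridge=22 → close Dunmere (overflow 12)
  19÷2 = 9 each, +1 to first 1
Round 4: Fernhollow=30 Ironridge=31 → close Ironridge (overflow 19)
  31÷1 = 31 each, +1 to first 0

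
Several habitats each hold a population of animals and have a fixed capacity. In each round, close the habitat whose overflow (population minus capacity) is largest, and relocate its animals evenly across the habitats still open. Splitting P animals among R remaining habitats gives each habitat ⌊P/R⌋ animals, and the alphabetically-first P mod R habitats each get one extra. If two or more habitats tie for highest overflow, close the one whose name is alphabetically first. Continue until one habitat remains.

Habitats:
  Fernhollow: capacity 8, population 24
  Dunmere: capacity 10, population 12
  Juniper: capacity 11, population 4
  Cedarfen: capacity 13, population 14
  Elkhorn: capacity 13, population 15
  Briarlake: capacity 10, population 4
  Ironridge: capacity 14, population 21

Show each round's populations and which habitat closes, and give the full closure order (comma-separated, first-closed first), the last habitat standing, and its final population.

Closure order: Fernhollow, Ironridge, Dunmere, Elkhorn, Cedarfen, Briarlake
Last habitat: Juniper with 94 animals

Round 1: Briarlake=4 Cedarfen=14 Dunmere=12 Elkhorn=15 Fernhollow=24 Ironridge=21 Juniper=4 → close Fernhollow (overflow 16)
  24÷6 = 4 each, +1 to first 0
Round 2: Briarlake=8 Cedarfen=18 Dunmere=16 Elkhorn=19 Ironridge=25 Juniper=8 → close Ironridge (overflow 11)
  25÷5 = 5 each, +1 to first 0
Round 3: Briarlake=13 Cedarfen=23 Dunmere=21 Elkhorn=24 Juniper=13 → close Dunmere (overflow 11)
  21÷4 = 5 each, +1 to first 1
Round 4: Briarlake=19 Cedarfen=28 Elkhorn=29 Juniper=18 → close Elkhorn (overflow 16)
  29÷3 = 9 each, +1 to first 2
Round 5: Briarlake=29 Cedarfen=38 Juniper=27 → close Cedarfen (overflow 25)
  38÷2 = 19 each, +1 to first 0
Round 6: Briarlake=48 Juniper=46 → close Briarlake (overflow 38)
  48÷1 = 48 each, +1 to first 0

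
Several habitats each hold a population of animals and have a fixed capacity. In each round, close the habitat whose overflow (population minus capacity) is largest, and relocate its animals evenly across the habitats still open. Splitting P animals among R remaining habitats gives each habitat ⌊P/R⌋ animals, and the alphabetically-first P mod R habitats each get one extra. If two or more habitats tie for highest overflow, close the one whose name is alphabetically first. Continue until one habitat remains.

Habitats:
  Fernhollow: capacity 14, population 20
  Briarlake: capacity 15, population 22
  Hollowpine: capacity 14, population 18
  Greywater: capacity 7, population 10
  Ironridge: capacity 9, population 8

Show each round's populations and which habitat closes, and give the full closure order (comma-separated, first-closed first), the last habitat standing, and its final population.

Closure order: Briarlake, Fernhollow, Greywater, Hollowpine
Last habitat: Ironridge with 78 animals

Round 1: Briarlake=22 Fernhollow=20 Greywater=10 Hollowpine=18 Ironridge=8 → close Briarlake (overflow 7)
  22÷4 = 5 each, +1 to first 2
Round 2: Fernhollow=26 Greywater=16 Hollowpine=23 Ironridge=13 → close Fernhollow (overflow 12)
  26÷3 = 8 each, +1 to first 2
Round 3: Greywater=25 Hollowpine=32 Ironridge=21 → close Greywater (overflow 18)
  25÷2 = 12 each, +1 to first 1
Round 4: Hollowpine=45 Ironridge=33 → close Hollowpine (overflow 31)
  45÷1 = 45 each, +1 to first 0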